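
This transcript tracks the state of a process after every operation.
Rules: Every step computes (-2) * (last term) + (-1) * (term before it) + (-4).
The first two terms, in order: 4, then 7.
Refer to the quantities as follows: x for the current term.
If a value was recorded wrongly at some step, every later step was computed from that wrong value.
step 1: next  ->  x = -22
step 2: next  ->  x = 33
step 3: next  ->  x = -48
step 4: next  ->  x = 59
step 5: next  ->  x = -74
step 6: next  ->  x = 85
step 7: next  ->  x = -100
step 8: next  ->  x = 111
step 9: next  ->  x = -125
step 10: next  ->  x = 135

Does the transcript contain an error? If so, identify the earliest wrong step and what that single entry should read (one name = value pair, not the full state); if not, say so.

step 9, x = -126

Recomputing the run from the initial state:
step 1: x = -22
step 2: x = 33
step 3: x = -48
step 4: x = 59
step 5: x = -74
step 6: x = 85
step 7: x = -100
step 8: x = 111
step 9: x = -126
step 10: x = 137
The first disagreement with the transcript is at step 9, where the value should be x = -126.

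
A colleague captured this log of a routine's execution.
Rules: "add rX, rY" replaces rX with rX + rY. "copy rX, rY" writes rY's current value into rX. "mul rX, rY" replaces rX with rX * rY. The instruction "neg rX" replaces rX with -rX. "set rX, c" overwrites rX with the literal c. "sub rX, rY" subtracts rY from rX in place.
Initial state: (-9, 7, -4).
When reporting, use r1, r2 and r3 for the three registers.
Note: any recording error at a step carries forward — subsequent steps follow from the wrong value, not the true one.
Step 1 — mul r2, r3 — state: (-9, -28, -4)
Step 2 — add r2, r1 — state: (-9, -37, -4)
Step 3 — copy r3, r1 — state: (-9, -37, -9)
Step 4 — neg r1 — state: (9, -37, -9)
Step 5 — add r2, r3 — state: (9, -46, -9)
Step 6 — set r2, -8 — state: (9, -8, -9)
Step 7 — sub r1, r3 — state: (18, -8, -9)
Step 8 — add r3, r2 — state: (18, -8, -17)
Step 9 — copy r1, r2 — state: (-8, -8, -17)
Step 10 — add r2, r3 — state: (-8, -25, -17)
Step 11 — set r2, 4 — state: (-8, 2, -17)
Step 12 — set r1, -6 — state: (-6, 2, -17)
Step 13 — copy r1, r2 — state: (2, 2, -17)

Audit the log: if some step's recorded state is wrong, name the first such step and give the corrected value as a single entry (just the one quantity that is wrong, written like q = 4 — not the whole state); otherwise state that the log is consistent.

Recomputing the run from the initial state:
step 1: r1 = -9, r2 = -28, r3 = -4
step 2: r1 = -9, r2 = -37, r3 = -4
step 3: r1 = -9, r2 = -37, r3 = -9
step 4: r1 = 9, r2 = -37, r3 = -9
step 5: r1 = 9, r2 = -46, r3 = -9
step 6: r1 = 9, r2 = -8, r3 = -9
step 7: r1 = 18, r2 = -8, r3 = -9
step 8: r1 = 18, r2 = -8, r3 = -17
step 9: r1 = -8, r2 = -8, r3 = -17
step 10: r1 = -8, r2 = -25, r3 = -17
step 11: r1 = -8, r2 = 4, r3 = -17
step 12: r1 = -6, r2 = 4, r3 = -17
step 13: r1 = 4, r2 = 4, r3 = -17
The first disagreement with the log is at step 11, where the value should be r2 = 4.

step 11, r2 = 4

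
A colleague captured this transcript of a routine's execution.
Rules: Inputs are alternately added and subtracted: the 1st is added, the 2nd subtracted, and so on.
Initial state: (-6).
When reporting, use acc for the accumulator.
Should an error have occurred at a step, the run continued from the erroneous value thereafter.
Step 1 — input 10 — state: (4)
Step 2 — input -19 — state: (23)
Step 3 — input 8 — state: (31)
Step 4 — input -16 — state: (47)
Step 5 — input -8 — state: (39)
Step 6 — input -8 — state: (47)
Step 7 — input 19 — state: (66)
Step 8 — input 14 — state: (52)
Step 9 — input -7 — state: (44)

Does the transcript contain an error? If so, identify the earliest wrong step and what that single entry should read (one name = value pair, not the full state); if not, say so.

Recomputing the run from the initial state:
step 1: acc = 4
step 2: acc = 23
step 3: acc = 31
step 4: acc = 47
step 5: acc = 39
step 6: acc = 47
step 7: acc = 66
step 8: acc = 52
step 9: acc = 45
The first disagreement with the transcript is at step 9, where the value should be acc = 45.

step 9, acc = 45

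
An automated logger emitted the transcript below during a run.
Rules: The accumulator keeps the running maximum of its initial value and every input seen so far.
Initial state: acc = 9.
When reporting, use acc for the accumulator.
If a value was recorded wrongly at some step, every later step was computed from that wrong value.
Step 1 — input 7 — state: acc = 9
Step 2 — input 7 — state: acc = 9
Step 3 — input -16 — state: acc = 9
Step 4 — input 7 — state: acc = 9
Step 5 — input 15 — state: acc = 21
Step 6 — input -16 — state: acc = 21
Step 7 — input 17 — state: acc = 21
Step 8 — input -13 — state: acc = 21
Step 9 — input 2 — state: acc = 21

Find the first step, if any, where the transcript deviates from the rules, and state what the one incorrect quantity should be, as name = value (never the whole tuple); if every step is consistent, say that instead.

Step 1: acc = max(9, 7) = 9 — confirmed correct.
Step 2: acc = max(9, 7) = 9 — no discrepancy.
Step 3: acc = max(9, -16) = 9 — consistent with the transcript.
Step 4: acc = max(9, 7) = 9 — checks out.
Step 5: acc = max(9, 15) = 15 — the transcript has a different value.
The audit stops at step 5: the recorded entry is wrong and should be acc = 15.

step 5, acc = 15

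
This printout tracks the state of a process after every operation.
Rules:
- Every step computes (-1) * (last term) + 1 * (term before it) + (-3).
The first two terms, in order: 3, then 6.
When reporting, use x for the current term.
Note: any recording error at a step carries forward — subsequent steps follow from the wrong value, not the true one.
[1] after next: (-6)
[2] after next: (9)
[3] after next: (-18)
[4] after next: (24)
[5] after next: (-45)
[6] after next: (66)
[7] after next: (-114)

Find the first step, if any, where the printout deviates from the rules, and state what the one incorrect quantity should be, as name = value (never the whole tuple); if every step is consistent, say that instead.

step 1: x = -1*(6) + (1)*(3) + (-3) = -6 -> matches
step 2: x = -1*(-6) + (1)*(6) + (-3) = 9 -> confirmed correct
step 3: x = -1*(9) + (1)*(-6) + (-3) = -18 -> in agreement
step 4: x = -1*(-18) + (1)*(9) + (-3) = 24 -> checks out
step 5: x = -1*(24) + (1)*(-18) + (-3) = -45 -> confirmed correct
step 6: x = -1*(-45) + (1)*(24) + (-3) = 66 -> confirmed correct
step 7: x = -1*(66) + (1)*(-45) + (-3) = -114 -> in agreement
All entries verified; no error found.

no error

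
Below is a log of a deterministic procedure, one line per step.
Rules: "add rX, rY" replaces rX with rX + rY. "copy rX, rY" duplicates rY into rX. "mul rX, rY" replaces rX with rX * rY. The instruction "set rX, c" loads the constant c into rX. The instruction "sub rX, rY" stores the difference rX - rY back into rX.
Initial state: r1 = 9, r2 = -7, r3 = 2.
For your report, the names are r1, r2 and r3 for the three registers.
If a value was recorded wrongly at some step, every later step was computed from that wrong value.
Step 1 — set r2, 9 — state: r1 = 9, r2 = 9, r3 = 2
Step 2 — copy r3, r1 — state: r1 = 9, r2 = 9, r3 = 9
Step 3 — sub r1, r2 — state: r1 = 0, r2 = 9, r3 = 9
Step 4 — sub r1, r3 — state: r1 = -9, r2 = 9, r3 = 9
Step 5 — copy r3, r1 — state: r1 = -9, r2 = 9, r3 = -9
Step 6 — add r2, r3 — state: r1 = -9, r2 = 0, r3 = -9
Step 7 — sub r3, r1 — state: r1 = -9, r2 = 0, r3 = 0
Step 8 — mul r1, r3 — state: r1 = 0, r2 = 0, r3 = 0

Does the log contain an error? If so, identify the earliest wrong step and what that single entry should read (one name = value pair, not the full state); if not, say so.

Step 1: r2 = 9 — exactly as logged.
Step 2: r3 = 9 — confirmed correct.
Step 3: r1 = 9 - 9 = 0 — verified.
Step 4: r1 = 0 - 9 = -9 — consistent with the log.
Step 5: r3 = -9 — consistent with the log.
Step 6: r2 = 9 + -9 = 0 — no discrepancy.
Step 7: r3 = -9 - -9 = 0 — consistent with the log.
Step 8: r1 = -9 * 0 = 0 — no discrepancy.
All steps check out; nothing to correct.

no error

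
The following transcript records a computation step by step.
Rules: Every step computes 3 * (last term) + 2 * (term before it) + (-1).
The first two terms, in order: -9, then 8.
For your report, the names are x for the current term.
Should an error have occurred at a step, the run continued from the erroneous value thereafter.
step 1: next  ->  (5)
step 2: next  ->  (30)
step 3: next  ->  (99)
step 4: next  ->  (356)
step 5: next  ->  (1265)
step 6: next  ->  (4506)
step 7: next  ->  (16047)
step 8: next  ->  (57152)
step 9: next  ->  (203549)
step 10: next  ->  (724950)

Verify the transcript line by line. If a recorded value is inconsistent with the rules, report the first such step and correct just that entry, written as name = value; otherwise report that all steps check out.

step 1: x = 3*(8) + (2)*(-9) + (-1) = 5 -> same as recorded
step 2: x = 3*(5) + (2)*(8) + (-1) = 30 -> no discrepancy
step 3: x = 3*(30) + (2)*(5) + (-1) = 99 -> same as recorded
step 4: x = 3*(99) + (2)*(30) + (-1) = 356 -> same as recorded
step 5: x = 3*(356) + (2)*(99) + (-1) = 1265 -> agrees with the transcript
step 6: x = 3*(1265) + (2)*(356) + (-1) = 4506 -> confirmed correct
step 7: x = 3*(4506) + (2)*(1265) + (-1) = 16047 -> exactly as logged
step 8: x = 3*(16047) + (2)*(4506) + (-1) = 57152 -> checks out
step 9: x = 3*(57152) + (2)*(16047) + (-1) = 203549 -> verified
step 10: x = 3*(203549) + (2)*(57152) + (-1) = 724950 -> agrees with the transcript
Nothing is out of place; the run is error-free.

no error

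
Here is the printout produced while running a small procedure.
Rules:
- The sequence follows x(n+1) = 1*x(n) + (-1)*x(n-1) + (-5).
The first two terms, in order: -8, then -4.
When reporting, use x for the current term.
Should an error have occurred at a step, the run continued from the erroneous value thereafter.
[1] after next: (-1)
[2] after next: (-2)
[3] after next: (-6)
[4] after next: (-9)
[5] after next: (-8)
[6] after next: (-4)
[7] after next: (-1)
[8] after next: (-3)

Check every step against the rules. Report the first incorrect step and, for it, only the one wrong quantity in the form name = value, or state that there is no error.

step 8, x = -2

Step 1: x = 1*(-4) + (-1)*(-8) + (-5) = -1 — verified.
Step 2: x = 1*(-1) + (-1)*(-4) + (-5) = -2 — confirmed correct.
Step 3: x = 1*(-2) + (-1)*(-1) + (-5) = -6 — confirmed correct.
Step 4: x = 1*(-6) + (-1)*(-2) + (-5) = -9 — confirmed correct.
Step 5: x = 1*(-9) + (-1)*(-6) + (-5) = -8 — confirmed correct.
Step 6: x = 1*(-8) + (-1)*(-9) + (-5) = -4 — no discrepancy.
Step 7: x = 1*(-4) + (-1)*(-8) + (-5) = -1 — checks out.
Step 8: x = 1*(-1) + (-1)*(-4) + (-5) = -2 — the printout has a different value.
Step 8 is the first one off; corrected, x = -2.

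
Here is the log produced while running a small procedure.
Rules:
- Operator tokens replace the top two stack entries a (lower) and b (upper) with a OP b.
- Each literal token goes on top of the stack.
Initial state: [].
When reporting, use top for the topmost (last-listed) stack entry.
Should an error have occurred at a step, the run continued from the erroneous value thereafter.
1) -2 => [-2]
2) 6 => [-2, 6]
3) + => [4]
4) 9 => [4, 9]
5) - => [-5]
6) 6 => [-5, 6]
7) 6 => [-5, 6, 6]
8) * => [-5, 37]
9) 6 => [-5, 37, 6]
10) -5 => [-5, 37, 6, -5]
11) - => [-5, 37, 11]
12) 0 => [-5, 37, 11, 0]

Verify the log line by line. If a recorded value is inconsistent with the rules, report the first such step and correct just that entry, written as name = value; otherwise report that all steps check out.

step 8, top = 36

Step 1: push -2: top = -2 — verified.
Step 2: push 6: top = 6 — checks out.
Step 3: -2 + 6 = 4 — same as recorded.
Step 4: push 9: top = 9 — verified.
Step 5: 4 - 9 = -5 — same as recorded.
Step 6: push 6: top = 6 — confirmed correct.
Step 7: push 6: top = 6 — same as recorded.
Step 8: 6 * 6 = 36 — a discrepancy with the log.
First incorrect step: 8; the correct value is top = 36.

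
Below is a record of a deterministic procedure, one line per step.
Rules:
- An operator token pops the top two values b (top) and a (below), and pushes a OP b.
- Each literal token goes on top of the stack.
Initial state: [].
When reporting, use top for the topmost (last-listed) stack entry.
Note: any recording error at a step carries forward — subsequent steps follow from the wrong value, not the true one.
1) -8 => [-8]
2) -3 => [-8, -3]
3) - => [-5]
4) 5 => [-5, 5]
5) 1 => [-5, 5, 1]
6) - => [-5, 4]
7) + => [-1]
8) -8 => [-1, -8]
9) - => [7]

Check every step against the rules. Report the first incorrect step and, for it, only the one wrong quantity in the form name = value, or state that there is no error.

no error

Recomputing the run from the initial state:
step 1: [-8]
step 2: [-8, -3]
step 3: [-5]
step 4: [-5, 5]
step 5: [-5, 5, 1]
step 6: [-5, 4]
step 7: [-1]
step 8: [-1, -8]
step 9: [7]
This matches the record at every step.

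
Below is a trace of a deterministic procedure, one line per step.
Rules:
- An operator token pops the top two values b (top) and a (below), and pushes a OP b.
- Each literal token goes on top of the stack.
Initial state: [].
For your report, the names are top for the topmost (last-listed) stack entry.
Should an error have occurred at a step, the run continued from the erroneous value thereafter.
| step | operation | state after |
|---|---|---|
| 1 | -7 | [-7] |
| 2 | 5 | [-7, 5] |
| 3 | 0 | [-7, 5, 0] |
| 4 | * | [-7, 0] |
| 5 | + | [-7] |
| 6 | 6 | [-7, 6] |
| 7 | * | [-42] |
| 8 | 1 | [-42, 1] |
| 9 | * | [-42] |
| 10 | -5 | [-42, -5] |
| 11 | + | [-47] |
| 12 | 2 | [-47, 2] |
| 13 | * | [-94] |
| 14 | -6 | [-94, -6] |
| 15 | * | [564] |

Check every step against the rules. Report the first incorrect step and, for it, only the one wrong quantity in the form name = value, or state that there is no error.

step 1: push -7: top = -7 -> verified
step 2: push 5: top = 5 -> no discrepancy
step 3: push 0: top = 0 -> no discrepancy
step 4: 5 * 0 = 0 -> in agreement
step 5: -7 + 0 = -7 -> in agreement
step 6: push 6: top = 6 -> in agreement
step 7: -7 * 6 = -42 -> no discrepancy
step 8: push 1: top = 1 -> verified
step 9: -42 * 1 = -42 -> exactly as logged
step 10: push -5: top = -5 -> exactly as logged
step 11: -42 + -5 = -47 -> agrees with the trace
step 12: push 2: top = 2 -> consistent with the trace
step 13: -47 * 2 = -94 -> same as recorded
step 14: push -6: top = -6 -> agrees with the trace
step 15: -94 * -6 = 564 -> in agreement
No step deviates from the rules.

no error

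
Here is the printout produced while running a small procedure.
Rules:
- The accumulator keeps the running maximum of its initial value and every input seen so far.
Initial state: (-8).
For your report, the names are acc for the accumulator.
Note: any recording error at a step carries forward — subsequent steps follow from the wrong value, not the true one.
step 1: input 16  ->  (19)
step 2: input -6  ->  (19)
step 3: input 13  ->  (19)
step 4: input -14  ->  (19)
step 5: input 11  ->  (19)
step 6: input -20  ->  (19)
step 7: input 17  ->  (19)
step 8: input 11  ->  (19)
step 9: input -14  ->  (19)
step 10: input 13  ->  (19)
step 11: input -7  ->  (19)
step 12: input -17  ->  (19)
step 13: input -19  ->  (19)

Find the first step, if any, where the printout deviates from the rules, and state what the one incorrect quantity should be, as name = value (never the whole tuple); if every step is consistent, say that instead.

step 1, acc = 16

step 1: acc = max(-8, 16) = 16 -> the entry is off here
That makes step 1 the first incorrect line — acc = 16 is what it should show.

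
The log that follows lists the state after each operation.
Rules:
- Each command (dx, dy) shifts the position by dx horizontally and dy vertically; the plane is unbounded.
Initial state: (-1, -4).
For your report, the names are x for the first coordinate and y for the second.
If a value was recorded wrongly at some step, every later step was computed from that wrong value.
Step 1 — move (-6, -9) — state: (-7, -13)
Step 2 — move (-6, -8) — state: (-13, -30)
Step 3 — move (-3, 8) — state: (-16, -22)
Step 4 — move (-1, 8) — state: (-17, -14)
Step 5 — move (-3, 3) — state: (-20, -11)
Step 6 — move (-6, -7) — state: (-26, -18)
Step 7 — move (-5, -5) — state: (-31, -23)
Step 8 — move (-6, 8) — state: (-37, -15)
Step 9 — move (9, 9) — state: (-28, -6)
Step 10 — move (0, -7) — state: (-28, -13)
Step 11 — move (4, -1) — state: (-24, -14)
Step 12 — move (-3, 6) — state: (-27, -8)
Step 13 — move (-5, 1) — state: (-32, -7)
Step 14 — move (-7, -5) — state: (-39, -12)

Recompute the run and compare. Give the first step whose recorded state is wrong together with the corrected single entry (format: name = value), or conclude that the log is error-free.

Step 1: x = -1 + (-6) = -7, y = -4 + (-9) = -13 — same as recorded.
Step 2: x = -7 + (-6) = -13, y = -13 + (-8) = -21 — the entry is off here.
First deviation found at step 2; the corrected entry is y = -21.

step 2, y = -21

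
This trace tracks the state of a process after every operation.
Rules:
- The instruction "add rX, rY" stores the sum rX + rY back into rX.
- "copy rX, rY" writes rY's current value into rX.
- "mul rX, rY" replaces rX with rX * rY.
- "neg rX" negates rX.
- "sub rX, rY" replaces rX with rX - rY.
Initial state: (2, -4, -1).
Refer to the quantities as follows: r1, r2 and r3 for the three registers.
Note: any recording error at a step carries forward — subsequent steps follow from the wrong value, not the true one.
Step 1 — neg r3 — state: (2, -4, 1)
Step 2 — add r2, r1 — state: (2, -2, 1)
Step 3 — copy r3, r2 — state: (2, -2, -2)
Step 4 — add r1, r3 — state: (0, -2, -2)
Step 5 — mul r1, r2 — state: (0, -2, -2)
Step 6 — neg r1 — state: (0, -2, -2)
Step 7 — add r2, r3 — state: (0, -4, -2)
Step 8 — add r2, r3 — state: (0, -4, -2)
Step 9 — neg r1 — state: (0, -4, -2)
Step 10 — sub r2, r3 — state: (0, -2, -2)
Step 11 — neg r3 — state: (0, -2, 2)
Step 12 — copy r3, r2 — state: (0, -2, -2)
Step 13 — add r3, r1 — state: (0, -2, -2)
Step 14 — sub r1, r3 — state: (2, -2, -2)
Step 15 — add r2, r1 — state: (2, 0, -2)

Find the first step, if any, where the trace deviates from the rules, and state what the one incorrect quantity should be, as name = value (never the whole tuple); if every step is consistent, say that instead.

step 8, r2 = -6

1. r3 = -(-1) = 1 (exactly as logged)
2. r2 = -4 + 2 = -2 (verified)
3. r3 = -2 (exactly as logged)
4. r1 = 2 + -2 = 0 (no discrepancy)
5. r1 = 0 * -2 = 0 (matches)
6. r1 = -(0) = 0 (same as recorded)
7. r2 = -2 + -2 = -4 (confirmed correct)
8. r2 = -4 + -2 = -6 (the recorded entry deviates here)
First deviation found at step 8; the corrected entry is r2 = -6.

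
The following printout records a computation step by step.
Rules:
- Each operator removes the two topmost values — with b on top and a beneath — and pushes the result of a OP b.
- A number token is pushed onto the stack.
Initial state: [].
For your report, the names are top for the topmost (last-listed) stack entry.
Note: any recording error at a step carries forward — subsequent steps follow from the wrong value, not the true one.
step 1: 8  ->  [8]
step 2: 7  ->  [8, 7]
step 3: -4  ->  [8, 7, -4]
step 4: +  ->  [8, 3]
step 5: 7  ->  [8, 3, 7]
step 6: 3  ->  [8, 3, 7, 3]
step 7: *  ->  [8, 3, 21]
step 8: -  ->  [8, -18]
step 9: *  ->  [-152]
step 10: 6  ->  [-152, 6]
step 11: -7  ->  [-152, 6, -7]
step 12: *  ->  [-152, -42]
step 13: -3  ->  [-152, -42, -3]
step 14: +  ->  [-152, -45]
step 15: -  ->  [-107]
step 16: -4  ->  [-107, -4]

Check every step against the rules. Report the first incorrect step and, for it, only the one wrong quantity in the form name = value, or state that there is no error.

step 9, top = -144

1. push 8: top = 8 (verified)
2. push 7: top = 7 (same as recorded)
3. push -4: top = -4 (no discrepancy)
4. 7 + -4 = 3 (no discrepancy)
5. push 7: top = 7 (confirmed correct)
6. push 3: top = 3 (confirmed correct)
7. 7 * 3 = 21 (agrees with the printout)
8. 3 - 21 = -18 (agrees with the printout)
9. 8 * -18 = -144 (the recorded entry deviates here)
So the first discrepancy is step 9, where the right value is top = -144.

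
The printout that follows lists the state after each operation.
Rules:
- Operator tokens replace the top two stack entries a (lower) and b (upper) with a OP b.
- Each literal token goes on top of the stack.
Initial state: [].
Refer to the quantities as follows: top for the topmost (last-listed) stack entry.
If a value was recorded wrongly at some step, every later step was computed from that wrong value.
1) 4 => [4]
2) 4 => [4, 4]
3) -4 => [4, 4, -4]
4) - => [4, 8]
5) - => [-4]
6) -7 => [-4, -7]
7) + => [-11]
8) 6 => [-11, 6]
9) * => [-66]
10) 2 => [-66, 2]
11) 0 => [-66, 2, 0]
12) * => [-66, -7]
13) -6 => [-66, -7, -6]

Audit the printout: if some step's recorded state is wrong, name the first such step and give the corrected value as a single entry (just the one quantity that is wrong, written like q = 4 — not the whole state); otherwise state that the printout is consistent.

Step 1: push 4: top = 4 — exactly as logged.
Step 2: push 4: top = 4 — same as recorded.
Step 3: push -4: top = -4 — matches.
Step 4: 4 - -4 = 8 — confirmed correct.
Step 5: 4 - 8 = -4 — checks out.
Step 6: push -7: top = -7 — verified.
Step 7: -4 + -7 = -11 — checks out.
Step 8: push 6: top = 6 — agrees with the printout.
Step 9: -11 * 6 = -66 — verified.
Step 10: push 2: top = 2 — exactly as logged.
Step 11: push 0: top = 0 — exactly as logged.
Step 12: 2 * 0 = 0 — the entry is off here.
First deviation found at step 12; the corrected entry is top = 0.

step 12, top = 0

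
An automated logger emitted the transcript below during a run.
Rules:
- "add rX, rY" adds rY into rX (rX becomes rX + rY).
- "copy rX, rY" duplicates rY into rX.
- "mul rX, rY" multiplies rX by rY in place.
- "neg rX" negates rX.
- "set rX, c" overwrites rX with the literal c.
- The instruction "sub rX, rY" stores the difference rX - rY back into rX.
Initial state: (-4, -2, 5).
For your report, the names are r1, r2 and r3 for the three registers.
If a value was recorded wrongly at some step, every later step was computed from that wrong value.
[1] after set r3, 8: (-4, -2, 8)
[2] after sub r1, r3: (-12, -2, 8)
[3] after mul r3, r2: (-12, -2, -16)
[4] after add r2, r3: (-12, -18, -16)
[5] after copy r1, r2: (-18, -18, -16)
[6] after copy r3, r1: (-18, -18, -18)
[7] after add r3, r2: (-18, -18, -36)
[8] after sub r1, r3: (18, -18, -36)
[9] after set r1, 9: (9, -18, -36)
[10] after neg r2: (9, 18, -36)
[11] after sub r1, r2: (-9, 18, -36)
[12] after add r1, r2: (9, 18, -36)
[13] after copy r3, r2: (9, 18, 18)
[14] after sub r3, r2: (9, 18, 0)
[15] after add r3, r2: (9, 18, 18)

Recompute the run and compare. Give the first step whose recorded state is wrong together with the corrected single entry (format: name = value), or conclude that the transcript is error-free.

Step 1: r3 = 8 — exactly as logged.
Step 2: r1 = -4 - 8 = -12 — exactly as logged.
Step 3: r3 = 8 * -2 = -16 — exactly as logged.
Step 4: r2 = -2 + -16 = -18 — agrees with the transcript.
Step 5: r1 = -18 — in agreement.
Step 6: r3 = -18 — checks out.
Step 7: r3 = -18 + -18 = -36 — exactly as logged.
Step 8: r1 = -18 - -36 = 18 — same as recorded.
Step 9: r1 = 9 — exactly as logged.
Step 10: r2 = -(-18) = 18 — exactly as logged.
Step 11: r1 = 9 - 18 = -9 — matches.
Step 12: r1 = -9 + 18 = 9 — in agreement.
Step 13: r3 = 18 — no discrepancy.
Step 14: r3 = 18 - 18 = 0 — matches.
Step 15: r3 = 0 + 18 = 18 — exactly as logged.
The recomputation confirms every line.

no error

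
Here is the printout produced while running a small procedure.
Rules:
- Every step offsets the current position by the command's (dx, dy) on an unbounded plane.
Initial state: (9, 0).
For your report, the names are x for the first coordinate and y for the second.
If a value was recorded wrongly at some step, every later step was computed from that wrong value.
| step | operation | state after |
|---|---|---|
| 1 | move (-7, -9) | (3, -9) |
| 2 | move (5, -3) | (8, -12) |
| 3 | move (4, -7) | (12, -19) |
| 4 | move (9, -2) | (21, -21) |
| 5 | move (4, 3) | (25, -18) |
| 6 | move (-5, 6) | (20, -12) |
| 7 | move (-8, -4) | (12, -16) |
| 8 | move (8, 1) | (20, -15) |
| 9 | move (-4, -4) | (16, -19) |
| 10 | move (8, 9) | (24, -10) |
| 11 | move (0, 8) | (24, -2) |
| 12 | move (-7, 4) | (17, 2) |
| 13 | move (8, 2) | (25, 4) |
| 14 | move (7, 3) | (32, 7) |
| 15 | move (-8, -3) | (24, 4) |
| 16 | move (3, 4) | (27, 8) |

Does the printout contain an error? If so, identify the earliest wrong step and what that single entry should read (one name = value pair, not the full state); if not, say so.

Recomputing the run from the initial state:
step 1: x = 2, y = -9
step 2: x = 7, y = -12
step 3: x = 11, y = -19
step 4: x = 20, y = -21
step 5: x = 24, y = -18
step 6: x = 19, y = -12
step 7: x = 11, y = -16
step 8: x = 19, y = -15
step 9: x = 15, y = -19
step 10: x = 23, y = -10
step 11: x = 23, y = -2
step 12: x = 16, y = 2
step 13: x = 24, y = 4
step 14: x = 31, y = 7
step 15: x = 23, y = 4
step 16: x = 26, y = 8
The first disagreement with the printout is at step 1, where the value should be x = 2.

step 1, x = 2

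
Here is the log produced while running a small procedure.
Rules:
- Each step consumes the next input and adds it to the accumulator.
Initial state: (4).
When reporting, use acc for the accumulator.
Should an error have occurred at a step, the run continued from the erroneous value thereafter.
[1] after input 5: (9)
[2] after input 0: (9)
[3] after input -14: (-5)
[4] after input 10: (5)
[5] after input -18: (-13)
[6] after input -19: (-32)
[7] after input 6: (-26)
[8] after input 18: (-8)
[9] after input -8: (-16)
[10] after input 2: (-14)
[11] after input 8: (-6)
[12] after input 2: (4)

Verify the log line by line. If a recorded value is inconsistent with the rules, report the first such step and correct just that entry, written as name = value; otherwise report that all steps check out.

step 1: acc = 4 + 5 = 9 -> verified
step 2: acc = 9 + 0 = 9 -> confirmed correct
step 3: acc = 9 + -14 = -5 -> same as recorded
step 4: acc = -5 + 10 = 5 -> agrees with the log
step 5: acc = 5 + -18 = -13 -> matches
step 6: acc = -13 + -19 = -32 -> checks out
step 7: acc = -32 + 6 = -26 -> consistent with the log
step 8: acc = -26 + 18 = -8 -> consistent with the log
step 9: acc = -8 + -8 = -16 -> agrees with the log
step 10: acc = -16 + 2 = -14 -> agrees with the log
step 11: acc = -14 + 8 = -6 -> same as recorded
step 12: acc = -6 + 2 = -4 -> a discrepancy with the log
So the first discrepancy is step 12, where the right value is acc = -4.

step 12, acc = -4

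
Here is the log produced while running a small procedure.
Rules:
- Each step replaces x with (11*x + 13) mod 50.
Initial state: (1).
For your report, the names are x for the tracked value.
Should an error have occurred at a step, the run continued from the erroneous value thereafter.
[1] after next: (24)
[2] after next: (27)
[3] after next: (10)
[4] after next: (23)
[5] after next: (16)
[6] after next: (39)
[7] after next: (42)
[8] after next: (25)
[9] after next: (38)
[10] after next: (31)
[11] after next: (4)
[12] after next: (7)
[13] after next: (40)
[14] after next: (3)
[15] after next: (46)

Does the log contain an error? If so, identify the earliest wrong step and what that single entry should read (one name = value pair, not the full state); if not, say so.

no error

step 1: x = (11*1 + 13) mod 50 = 24 -> same as recorded
step 2: x = (11*24 + 13) mod 50 = 27 -> confirmed correct
step 3: x = (11*27 + 13) mod 50 = 10 -> same as recorded
step 4: x = (11*10 + 13) mod 50 = 23 -> confirmed correct
step 5: x = (11*23 + 13) mod 50 = 16 -> matches
step 6: x = (11*16 + 13) mod 50 = 39 -> in agreement
step 7: x = (11*39 + 13) mod 50 = 42 -> verified
step 8: x = (11*42 + 13) mod 50 = 25 -> exactly as logged
step 9: x = (11*25 + 13) mod 50 = 38 -> verified
step 10: x = (11*38 + 13) mod 50 = 31 -> confirmed correct
step 11: x = (11*31 + 13) mod 50 = 4 -> matches
step 12: x = (11*4 + 13) mod 50 = 7 -> exactly as logged
step 13: x = (11*7 + 13) mod 50 = 40 -> exactly as logged
step 14: x = (11*40 + 13) mod 50 = 3 -> no discrepancy
step 15: x = (11*3 + 13) mod 50 = 46 -> agrees with the log
Every step is consistent.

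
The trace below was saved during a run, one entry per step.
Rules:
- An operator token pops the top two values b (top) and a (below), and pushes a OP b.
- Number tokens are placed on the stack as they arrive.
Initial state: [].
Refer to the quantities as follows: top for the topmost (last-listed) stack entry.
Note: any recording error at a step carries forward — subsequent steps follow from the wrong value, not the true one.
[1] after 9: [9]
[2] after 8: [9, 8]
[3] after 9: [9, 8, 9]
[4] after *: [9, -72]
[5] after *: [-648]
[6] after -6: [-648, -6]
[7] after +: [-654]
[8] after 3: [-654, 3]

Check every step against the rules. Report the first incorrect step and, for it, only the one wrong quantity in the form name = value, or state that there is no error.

step 4, top = 72

Recomputing the run from the initial state:
step 1: [9]
step 2: [9, 8]
step 3: [9, 8, 9]
step 4: [9, 72]
step 5: [648]
step 6: [648, -6]
step 7: [642]
step 8: [642, 3]
The first disagreement with the trace is at step 4, where the value should be top = 72.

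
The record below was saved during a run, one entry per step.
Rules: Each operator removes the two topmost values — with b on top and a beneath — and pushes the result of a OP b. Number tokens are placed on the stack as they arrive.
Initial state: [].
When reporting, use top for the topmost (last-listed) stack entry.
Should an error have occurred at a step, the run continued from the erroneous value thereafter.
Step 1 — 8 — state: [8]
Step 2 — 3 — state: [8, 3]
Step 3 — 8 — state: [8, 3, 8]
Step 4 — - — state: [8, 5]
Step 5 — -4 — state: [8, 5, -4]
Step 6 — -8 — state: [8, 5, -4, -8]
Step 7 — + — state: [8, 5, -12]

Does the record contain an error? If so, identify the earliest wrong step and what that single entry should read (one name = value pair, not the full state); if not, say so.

step 4, top = -5

step 1: push 8: top = 8 -> verified
step 2: push 3: top = 3 -> consistent with the record
step 3: push 8: top = 8 -> exactly as logged
step 4: 3 - 8 = -5 -> not what was recorded
The earliest wrong entry is at step 4: it should read top = -5.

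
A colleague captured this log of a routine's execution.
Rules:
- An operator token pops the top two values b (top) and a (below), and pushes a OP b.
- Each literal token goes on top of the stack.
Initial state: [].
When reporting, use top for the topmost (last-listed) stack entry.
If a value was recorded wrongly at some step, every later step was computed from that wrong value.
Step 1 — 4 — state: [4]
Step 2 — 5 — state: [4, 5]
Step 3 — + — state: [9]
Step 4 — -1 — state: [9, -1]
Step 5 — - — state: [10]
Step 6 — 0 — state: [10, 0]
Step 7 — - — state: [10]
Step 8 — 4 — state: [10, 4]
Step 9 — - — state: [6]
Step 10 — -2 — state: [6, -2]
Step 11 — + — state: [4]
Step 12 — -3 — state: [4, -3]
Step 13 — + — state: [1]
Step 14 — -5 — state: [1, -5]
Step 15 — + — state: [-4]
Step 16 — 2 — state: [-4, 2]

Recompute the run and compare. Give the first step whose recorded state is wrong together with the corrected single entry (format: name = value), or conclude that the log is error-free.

Step 1: push 4: top = 4 — confirmed correct.
Step 2: push 5: top = 5 — no discrepancy.
Step 3: 4 + 5 = 9 — agrees with the log.
Step 4: push -1: top = -1 — verified.
Step 5: 9 - -1 = 10 — agrees with the log.
Step 6: push 0: top = 0 — exactly as logged.
Step 7: 10 - 0 = 10 — checks out.
Step 8: push 4: top = 4 — exactly as logged.
Step 9: 10 - 4 = 6 — checks out.
Step 10: push -2: top = -2 — agrees with the log.
Step 11: 6 + -2 = 4 — consistent with the log.
Step 12: push -3: top = -3 — confirmed correct.
Step 13: 4 + -3 = 1 — matches.
Step 14: push -5: top = -5 — in agreement.
Step 15: 1 + -5 = -4 — in agreement.
Step 16: push 2: top = 2 — consistent with the log.
Each recorded entry agrees with the recomputation.

no error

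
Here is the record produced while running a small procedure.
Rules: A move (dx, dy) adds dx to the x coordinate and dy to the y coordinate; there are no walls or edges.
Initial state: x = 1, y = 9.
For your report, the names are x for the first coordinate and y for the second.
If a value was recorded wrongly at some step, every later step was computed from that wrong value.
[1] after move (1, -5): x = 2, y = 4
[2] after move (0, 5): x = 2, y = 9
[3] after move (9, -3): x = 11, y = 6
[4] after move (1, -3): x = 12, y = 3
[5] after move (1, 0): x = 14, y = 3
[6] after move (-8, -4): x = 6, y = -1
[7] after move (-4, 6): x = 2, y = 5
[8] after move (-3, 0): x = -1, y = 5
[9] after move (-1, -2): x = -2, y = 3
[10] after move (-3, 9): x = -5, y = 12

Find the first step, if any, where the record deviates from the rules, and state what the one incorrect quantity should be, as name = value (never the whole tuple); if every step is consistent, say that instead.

step 5, x = 13

Recomputing the run from the initial state:
step 1: x = 2, y = 4
step 2: x = 2, y = 9
step 3: x = 11, y = 6
step 4: x = 12, y = 3
step 5: x = 13, y = 3
step 6: x = 5, y = -1
step 7: x = 1, y = 5
step 8: x = -2, y = 5
step 9: x = -3, y = 3
step 10: x = -6, y = 12
The first disagreement with the record is at step 5, where the value should be x = 13.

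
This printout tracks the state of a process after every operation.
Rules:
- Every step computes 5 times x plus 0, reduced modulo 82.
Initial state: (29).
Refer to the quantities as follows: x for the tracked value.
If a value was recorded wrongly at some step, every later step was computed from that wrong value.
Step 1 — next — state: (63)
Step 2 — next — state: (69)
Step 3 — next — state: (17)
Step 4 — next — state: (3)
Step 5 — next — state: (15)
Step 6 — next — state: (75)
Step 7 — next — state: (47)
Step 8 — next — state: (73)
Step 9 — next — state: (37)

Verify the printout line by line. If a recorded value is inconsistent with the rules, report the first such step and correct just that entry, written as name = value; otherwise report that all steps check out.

Recomputing the run from the initial state:
step 1: x = 63
step 2: x = 69
step 3: x = 17
step 4: x = 3
step 5: x = 15
step 6: x = 75
step 7: x = 47
step 8: x = 71
step 9: x = 27
The first disagreement with the printout is at step 8, where the value should be x = 71.

step 8, x = 71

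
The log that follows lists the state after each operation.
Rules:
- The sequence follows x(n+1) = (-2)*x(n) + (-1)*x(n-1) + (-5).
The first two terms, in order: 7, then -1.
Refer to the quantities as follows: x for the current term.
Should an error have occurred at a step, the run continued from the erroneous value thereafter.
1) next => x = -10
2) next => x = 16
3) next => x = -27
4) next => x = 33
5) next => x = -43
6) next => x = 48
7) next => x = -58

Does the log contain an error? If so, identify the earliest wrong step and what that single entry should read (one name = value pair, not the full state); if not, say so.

Recomputing the run from the initial state:
step 1: x = -10
step 2: x = 16
step 3: x = -27
step 4: x = 33
step 5: x = -44
step 6: x = 50
step 7: x = -61
The first disagreement with the log is at step 5, where the value should be x = -44.

step 5, x = -44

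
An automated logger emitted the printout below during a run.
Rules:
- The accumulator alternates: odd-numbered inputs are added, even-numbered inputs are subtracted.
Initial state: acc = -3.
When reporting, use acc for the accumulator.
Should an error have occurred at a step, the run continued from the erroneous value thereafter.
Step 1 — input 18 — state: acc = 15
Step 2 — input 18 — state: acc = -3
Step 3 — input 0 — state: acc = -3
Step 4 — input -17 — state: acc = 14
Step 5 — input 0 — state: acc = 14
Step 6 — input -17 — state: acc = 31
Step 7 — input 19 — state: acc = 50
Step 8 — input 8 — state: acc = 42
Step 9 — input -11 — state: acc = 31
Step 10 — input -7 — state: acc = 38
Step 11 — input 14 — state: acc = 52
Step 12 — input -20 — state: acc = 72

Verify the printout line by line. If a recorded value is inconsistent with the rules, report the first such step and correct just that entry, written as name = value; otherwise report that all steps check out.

1. acc = -3 + 18 = 15 (consistent with the printout)
2. acc = 15 - 18 = -3 (exactly as logged)
3. acc = -3 + 0 = -3 (agrees with the printout)
4. acc = -3 - -17 = 14 (in agreement)
5. acc = 14 + 0 = 14 (confirmed correct)
6. acc = 14 - -17 = 31 (consistent with the printout)
7. acc = 31 + 19 = 50 (checks out)
8. acc = 50 - 8 = 42 (consistent with the printout)
9. acc = 42 + -11 = 31 (verified)
10. acc = 31 - -7 = 38 (no discrepancy)
11. acc = 38 + 14 = 52 (matches)
12. acc = 52 - -20 = 72 (exactly as logged)
The whole run recomputes cleanly — no discrepancies.

no error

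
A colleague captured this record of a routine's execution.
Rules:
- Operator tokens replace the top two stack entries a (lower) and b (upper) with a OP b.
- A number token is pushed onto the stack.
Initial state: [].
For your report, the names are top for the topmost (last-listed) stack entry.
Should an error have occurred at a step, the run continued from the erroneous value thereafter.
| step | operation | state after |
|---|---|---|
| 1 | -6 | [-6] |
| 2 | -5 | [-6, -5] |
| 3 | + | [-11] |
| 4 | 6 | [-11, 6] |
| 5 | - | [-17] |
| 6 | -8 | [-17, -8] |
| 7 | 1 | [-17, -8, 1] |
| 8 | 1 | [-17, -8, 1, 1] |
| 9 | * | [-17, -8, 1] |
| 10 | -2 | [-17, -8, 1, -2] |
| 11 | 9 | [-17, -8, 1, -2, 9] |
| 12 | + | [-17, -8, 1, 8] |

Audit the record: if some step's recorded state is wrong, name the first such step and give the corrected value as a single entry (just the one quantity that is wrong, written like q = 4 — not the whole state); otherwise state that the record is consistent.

step 12, top = 7

Step 1: push -6: top = -6 — agrees with the record.
Step 2: push -5: top = -5 — agrees with the record.
Step 3: -6 + -5 = -11 — in agreement.
Step 4: push 6: top = 6 — no discrepancy.
Step 5: -11 - 6 = -17 — consistent with the record.
Step 6: push -8: top = -8 — consistent with the record.
Step 7: push 1: top = 1 — agrees with the record.
Step 8: push 1: top = 1 — consistent with the record.
Step 9: 1 * 1 = 1 — matches.
Step 10: push -2: top = -2 — checks out.
Step 11: push 9: top = 9 — agrees with the record.
Step 12: -2 + 9 = 7 — this is not what the record shows.
So the first discrepancy is step 12, where the right value is top = 7.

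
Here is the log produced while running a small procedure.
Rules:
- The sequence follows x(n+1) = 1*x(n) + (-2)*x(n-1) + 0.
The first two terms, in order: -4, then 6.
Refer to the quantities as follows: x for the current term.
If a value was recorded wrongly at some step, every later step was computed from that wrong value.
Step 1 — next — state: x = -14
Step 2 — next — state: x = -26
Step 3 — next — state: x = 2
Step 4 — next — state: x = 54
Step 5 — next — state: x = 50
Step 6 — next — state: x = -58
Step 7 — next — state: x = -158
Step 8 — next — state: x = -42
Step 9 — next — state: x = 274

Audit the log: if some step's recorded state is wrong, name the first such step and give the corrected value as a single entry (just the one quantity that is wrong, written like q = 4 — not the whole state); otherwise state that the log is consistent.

step 1, x = 14

Recomputing the run from the initial state:
step 1: x = 14
step 2: x = 2
step 3: x = -26
step 4: x = -30
step 5: x = 22
step 6: x = 82
step 7: x = 38
step 8: x = -126
step 9: x = -202
The first disagreement with the log is at step 1, where the value should be x = 14.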